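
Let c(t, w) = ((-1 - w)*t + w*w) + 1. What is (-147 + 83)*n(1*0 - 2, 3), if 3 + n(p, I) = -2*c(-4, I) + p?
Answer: 3648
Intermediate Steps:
c(t, w) = 1 + w² + t*(-1 - w) (c(t, w) = (t*(-1 - w) + w²) + 1 = (w² + t*(-1 - w)) + 1 = 1 + w² + t*(-1 - w))
n(p, I) = -13 + p - 8*I - 2*I² (n(p, I) = -3 + (-2*(1 + I² - 1*(-4) - 1*(-4)*I) + p) = -3 + (-2*(1 + I² + 4 + 4*I) + p) = -3 + (-2*(5 + I² + 4*I) + p) = -3 + ((-10 - 8*I - 2*I²) + p) = -3 + (-10 + p - 8*I - 2*I²) = -13 + p - 8*I - 2*I²)
(-147 + 83)*n(1*0 - 2, 3) = (-147 + 83)*(-13 + (1*0 - 2) - 8*3 - 2*3²) = -64*(-13 + (0 - 2) - 24 - 2*9) = -64*(-13 - 2 - 24 - 18) = -64*(-57) = 3648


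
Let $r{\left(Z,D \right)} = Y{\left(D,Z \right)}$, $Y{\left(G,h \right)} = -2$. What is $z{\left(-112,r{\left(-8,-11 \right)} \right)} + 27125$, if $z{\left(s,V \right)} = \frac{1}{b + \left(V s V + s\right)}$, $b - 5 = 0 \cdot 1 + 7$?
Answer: $\frac{14864499}{548} \approx 27125.0$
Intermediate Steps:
$b = 12$ ($b = 5 + \left(0 \cdot 1 + 7\right) = 5 + \left(0 + 7\right) = 5 + 7 = 12$)
$r{\left(Z,D \right)} = -2$
$z{\left(s,V \right)} = \frac{1}{12 + s + s V^{2}}$ ($z{\left(s,V \right)} = \frac{1}{12 + \left(V s V + s\right)} = \frac{1}{12 + \left(s V^{2} + s\right)} = \frac{1}{12 + \left(s + s V^{2}\right)} = \frac{1}{12 + s + s V^{2}}$)
$z{\left(-112,r{\left(-8,-11 \right)} \right)} + 27125 = \frac{1}{12 - 112 - 112 \left(-2\right)^{2}} + 27125 = \frac{1}{12 - 112 - 448} + 27125 = \frac{1}{-548} + 27125 = - \frac{1}{548} + 27125 = \frac{14864499}{548}$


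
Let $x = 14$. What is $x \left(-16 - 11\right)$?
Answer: $-378$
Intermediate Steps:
$x \left(-16 - 11\right) = 14 \left(-16 - 11\right) = 14 \left(-27\right) = -378$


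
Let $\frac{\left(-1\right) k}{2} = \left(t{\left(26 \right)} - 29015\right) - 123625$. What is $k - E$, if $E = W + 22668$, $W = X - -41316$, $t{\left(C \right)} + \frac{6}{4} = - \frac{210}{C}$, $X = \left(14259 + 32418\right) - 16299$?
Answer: $\frac{2742183}{13} \approx 2.1094 \cdot 10^{5}$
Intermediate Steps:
$X = 30378$ ($X = 46677 - 16299 = 30378$)
$t{\left(C \right)} = - \frac{3}{2} - \frac{210}{C}$
$W = 71694$ ($W = 30378 - -41316 = 30378 + 41316 = 71694$)
$E = 94362$ ($E = 71694 + 22668 = 94362$)
$k = \frac{3968889}{13}$ ($k = - 2 \left(\left(\left(- \frac{3}{2} - \frac{210}{26}\right) - 29015\right) - 123625\right) = - 2 \left(\left(\left(- \frac{3}{2} - \frac{105}{13}\right) - 29015\right) - 123625\right) = - 2 \left(\left(- \frac{249}{26} - 29015\right) - 123625\right) = - 2 \left(- \frac{754639}{26} - 123625\right) = \left(-2\right) \left(- \frac{3968889}{26}\right) = \frac{3968889}{13} \approx 3.053 \cdot 10^{5}$)
$k - E = \frac{3968889}{13} - 94362 = \frac{2742183}{13}$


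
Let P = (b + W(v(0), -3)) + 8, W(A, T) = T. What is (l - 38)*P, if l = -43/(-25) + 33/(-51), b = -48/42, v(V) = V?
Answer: -60534/425 ≈ -142.43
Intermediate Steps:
b = -8/7 (b = -48*1/42 = -8/7 ≈ -1.1429)
P = 27/7 (P = (-8/7 - 3) + 8 = -29/7 + 8 = 27/7 ≈ 3.8571)
l = 456/425 (l = -43*(-1/25) + 33*(-1/51) = 43/25 - 11/17 = 456/425 ≈ 1.0729)
(l - 38)*P = (456/425 - 38)*(27/7) = -15694/425*27/7 = -60534/425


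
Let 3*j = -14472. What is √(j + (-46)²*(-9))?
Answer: 6*I*√663 ≈ 154.49*I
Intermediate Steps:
j = -4824 (j = (⅓)*(-14472) = -4824)
√(j + (-46)²*(-9)) = √(-4824 + (-46)²*(-9)) = √(-4824 + 2116*(-9)) = √(-4824 - 19044) = √(-23868) = 6*I*√663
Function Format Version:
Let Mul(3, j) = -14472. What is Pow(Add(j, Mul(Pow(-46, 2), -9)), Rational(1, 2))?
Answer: Mul(6, I, Pow(663, Rational(1, 2))) ≈ Mul(154.49, I)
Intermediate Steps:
j = -4824 (j = Mul(Rational(1, 3), -14472) = -4824)
Pow(Add(j, Mul(Pow(-46, 2), -9)), Rational(1, 2)) = Pow(Add(-4824, Mul(Pow(-46, 2), -9)), Rational(1, 2)) = Pow(Add(-4824, Mul(2116, -9)), Rational(1, 2)) = Pow(Add(-4824, -19044), Rational(1, 2)) = Pow(-23868, Rational(1, 2)) = Mul(6, I, Pow(663, Rational(1, 2)))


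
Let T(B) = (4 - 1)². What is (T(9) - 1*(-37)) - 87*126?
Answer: -10916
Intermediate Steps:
T(B) = 9 (T(B) = 3² = 9)
(T(9) - 1*(-37)) - 87*126 = (9 - 1*(-37)) - 87*126 = (9 + 37) - 10962 = 46 - 10962 = -10916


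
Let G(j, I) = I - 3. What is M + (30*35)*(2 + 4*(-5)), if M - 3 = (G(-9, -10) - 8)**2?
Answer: -18456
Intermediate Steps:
G(j, I) = -3 + I
M = 444 (M = 3 + ((-3 - 10) - 8)**2 = 3 + (-13 - 8)**2 = 3 + (-21)**2 = 3 + 441 = 444)
M + (30*35)*(2 + 4*(-5)) = 444 + (30*35)*(2 + 4*(-5)) = 444 + 1050*(2 - 20) = 444 + 1050*(-18) = 444 - 18900 = -18456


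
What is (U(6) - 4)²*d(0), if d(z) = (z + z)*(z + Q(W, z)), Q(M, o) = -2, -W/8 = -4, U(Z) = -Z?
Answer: 0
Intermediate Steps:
W = 32 (W = -8*(-4) = 32)
d(z) = 2*z*(-2 + z) (d(z) = (z + z)*(z - 2) = (2*z)*(-2 + z) = 2*z*(-2 + z))
(U(6) - 4)²*d(0) = (-1*6 - 4)²*(2*0*(-2 + 0)) = (-6 - 4)²*(2*0*(-2)) = (-10)²*0 = 100*0 = 0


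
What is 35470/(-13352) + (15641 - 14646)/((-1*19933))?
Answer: -360154375/133072708 ≈ -2.7064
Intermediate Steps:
35470/(-13352) + (15641 - 14646)/((-1*19933)) = 35470*(-1/13352) + 995/(-19933) = -17735/6676 + 995*(-1/19933) = -17735/6676 - 995/19933 = -360154375/133072708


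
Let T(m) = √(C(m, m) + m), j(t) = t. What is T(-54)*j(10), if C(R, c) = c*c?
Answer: 30*√318 ≈ 534.98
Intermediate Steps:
C(R, c) = c²
T(m) = √(m + m²) (T(m) = √(m² + m) = √(m + m²))
T(-54)*j(10) = √(-54*(1 - 54))*10 = √(-54*(-53))*10 = √2862*10 = (3*√318)*10 = 30*√318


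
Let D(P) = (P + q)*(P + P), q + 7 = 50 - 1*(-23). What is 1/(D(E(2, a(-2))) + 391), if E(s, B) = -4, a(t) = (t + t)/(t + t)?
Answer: -1/105 ≈ -0.0095238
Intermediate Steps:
a(t) = 1 (a(t) = (2*t)/((2*t)) = (2*t)*(1/(2*t)) = 1)
q = 66 (q = -7 + (50 - 1*(-23)) = -7 + (50 + 23) = -7 + 73 = 66)
D(P) = 2*P*(66 + P) (D(P) = (P + 66)*(P + P) = (66 + P)*(2*P) = 2*P*(66 + P))
1/(D(E(2, a(-2))) + 391) = 1/(2*(-4)*(66 - 4) + 391) = 1/(2*(-4)*62 + 391) = 1/(-496 + 391) = 1/(-105) = -1/105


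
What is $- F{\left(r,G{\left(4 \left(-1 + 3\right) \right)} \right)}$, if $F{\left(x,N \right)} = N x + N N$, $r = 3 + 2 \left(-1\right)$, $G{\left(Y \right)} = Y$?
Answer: $-72$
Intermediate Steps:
$r = 1$ ($r = 3 - 2 = 1$)
$F{\left(x,N \right)} = N^{2} + N x$ ($F{\left(x,N \right)} = N x + N^{2} = N^{2} + N x$)
$- F{\left(r,G{\left(4 \left(-1 + 3\right) \right)} \right)} = - 4 \left(-1 + 3\right) \left(4 \left(-1 + 3\right) + 1\right) = - 4 \cdot 2 \left(4 \cdot 2 + 1\right) = - 8 \left(8 + 1\right) = - 8 \cdot 9 = \left(-1\right) 72 = -72$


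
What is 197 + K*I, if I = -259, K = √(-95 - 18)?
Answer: 197 - 259*I*√113 ≈ 197.0 - 2753.2*I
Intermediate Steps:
K = I*√113 (K = √(-113) = I*√113 ≈ 10.63*I)
197 + K*I = 197 + (I*√113)*(-259) = 197 - 259*I*√113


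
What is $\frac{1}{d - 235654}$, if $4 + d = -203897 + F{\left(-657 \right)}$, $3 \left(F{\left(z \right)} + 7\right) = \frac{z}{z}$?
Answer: $- \frac{3}{1318685} \approx -2.275 \cdot 10^{-6}$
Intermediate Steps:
$F{\left(z \right)} = - \frac{20}{3}$ ($F{\left(z \right)} = -7 + \frac{z \frac{1}{z}}{3} = -7 + \frac{1}{3} \cdot 1 = -7 + \frac{1}{3} = - \frac{20}{3}$)
$d = - \frac{611723}{3}$ ($d = -4 - \frac{611711}{3} = - \frac{611723}{3} \approx -2.0391 \cdot 10^{5}$)
$\frac{1}{d - 235654} = \frac{1}{- \frac{611723}{3} - 235654} = \frac{1}{- \frac{1318685}{3}} = - \frac{3}{1318685}$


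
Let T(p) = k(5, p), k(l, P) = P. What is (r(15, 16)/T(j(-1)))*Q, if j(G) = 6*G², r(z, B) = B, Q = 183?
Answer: 488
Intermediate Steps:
T(p) = p
(r(15, 16)/T(j(-1)))*Q = (16/((6*(-1)²)))*183 = (16/((6*1)))*183 = (16/6)*183 = (16*(⅙))*183 = (8/3)*183 = 488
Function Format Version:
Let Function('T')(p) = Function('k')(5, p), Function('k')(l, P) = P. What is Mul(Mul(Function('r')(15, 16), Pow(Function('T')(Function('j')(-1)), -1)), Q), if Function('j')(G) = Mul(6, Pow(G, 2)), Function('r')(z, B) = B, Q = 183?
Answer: 488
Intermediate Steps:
Function('T')(p) = p
Mul(Mul(Function('r')(15, 16), Pow(Function('T')(Function('j')(-1)), -1)), Q) = Mul(Mul(16, Pow(Mul(6, Pow(-1, 2)), -1)), 183) = Mul(Mul(16, Pow(Mul(6, 1), -1)), 183) = Mul(Mul(16, Pow(6, -1)), 183) = Mul(Mul(16, Rational(1, 6)), 183) = Mul(Rational(8, 3), 183) = 488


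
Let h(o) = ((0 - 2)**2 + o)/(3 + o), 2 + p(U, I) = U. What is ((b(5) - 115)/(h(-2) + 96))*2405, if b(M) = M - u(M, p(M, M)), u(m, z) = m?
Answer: -276575/98 ≈ -2822.2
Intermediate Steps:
p(U, I) = -2 + U
b(M) = 0 (b(M) = M - M = 0)
h(o) = (4 + o)/(3 + o) (h(o) = ((-2)**2 + o)/(3 + o) = (4 + o)/(3 + o))
((b(5) - 115)/(h(-2) + 96))*2405 = ((0 - 115)/((4 - 2)/(3 - 2) + 96))*2405 = -115/(2/1 + 96)*2405 = -115/(1*2 + 96)*2405 = -115/(2 + 96)*2405 = -115/98*2405 = -276575/98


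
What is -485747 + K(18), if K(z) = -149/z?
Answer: -8743595/18 ≈ -4.8576e+5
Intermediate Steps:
-485747 + K(18) = -485747 - 149/18 = -8743595/18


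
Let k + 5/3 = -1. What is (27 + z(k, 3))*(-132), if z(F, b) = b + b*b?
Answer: -5148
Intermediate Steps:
k = -8/3 (k = -5/3 - 1 = -8/3 ≈ -2.6667)
z(F, b) = b + b²
(27 + z(k, 3))*(-132) = (27 + 3*(1 + 3))*(-132) = (27 + 3*4)*(-132) = (27 + 12)*(-132) = 39*(-132) = -5148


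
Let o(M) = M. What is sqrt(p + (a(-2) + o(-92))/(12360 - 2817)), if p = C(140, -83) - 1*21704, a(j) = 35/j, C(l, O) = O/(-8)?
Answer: I*sqrt(3512203563282)/12724 ≈ 147.29*I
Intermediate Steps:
C(l, O) = -O/8 (C(l, O) = O*(-1/8) = -O/8)
p = -173549/8 (p = -1/8*(-83) - 1*21704 = 83/8 - 21704 = -173549/8 ≈ -21694.)
sqrt(p + (a(-2) + o(-92))/(12360 - 2817)) = sqrt(-173549/8 + (35/(-2) - 92)/(12360 - 2817)) = sqrt(-173549/8 + (35*(-1/2) - 92)/9543) = sqrt(-173549/8 + (-35/2 - 92)*(1/9543)) = sqrt(-173549/8 - 219/2*1/9543) = sqrt(-173549/8 - 73/6362) = sqrt(-552059661/25448) = I*sqrt(3512203563282)/12724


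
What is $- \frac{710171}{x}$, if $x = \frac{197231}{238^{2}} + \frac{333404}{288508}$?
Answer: $- \frac{2901447500545748}{18947014381} \approx -1.5313 \cdot 10^{5}$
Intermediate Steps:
$x = \frac{18947014381}{4085561788}$ ($x = \frac{197231}{56644} + 333404 \cdot \frac{1}{288508} = 197231 \cdot \frac{1}{56644} + \frac{83351}{72127} = \frac{197231}{56644} + \frac{83351}{72127} = \frac{18947014381}{4085561788} \approx 4.6376$)
$- \frac{710171}{x} = - \frac{710171}{\frac{18947014381}{4085561788}} = \left(-710171\right) \frac{4085561788}{18947014381} = - \frac{2901447500545748}{18947014381}$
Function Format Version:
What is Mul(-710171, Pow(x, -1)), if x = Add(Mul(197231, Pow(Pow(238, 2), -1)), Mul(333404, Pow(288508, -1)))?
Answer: Rational(-2901447500545748, 18947014381) ≈ -1.5313e+5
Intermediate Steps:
x = Rational(18947014381, 4085561788) (x = Add(Mul(197231, Pow(56644, -1)), Mul(333404, Rational(1, 288508))) = Add(Mul(197231, Rational(1, 56644)), Rational(83351, 72127)) = Add(Rational(197231, 56644), Rational(83351, 72127)) = Rational(18947014381, 4085561788) ≈ 4.6376)
Mul(-710171, Pow(x, -1)) = Mul(-710171, Pow(Rational(18947014381, 4085561788), -1)) = Mul(-710171, Rational(4085561788, 18947014381)) = Rational(-2901447500545748, 18947014381)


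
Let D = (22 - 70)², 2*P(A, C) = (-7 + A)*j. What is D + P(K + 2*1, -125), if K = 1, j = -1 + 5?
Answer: 2296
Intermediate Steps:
j = 4
P(A, C) = -14 + 2*A (P(A, C) = ((-7 + A)*4)/2 = (-28 + 4*A)/2 = -14 + 2*A)
D = 2304 (D = (-48)² = 2304)
D + P(K + 2*1, -125) = 2304 + (-14 + 2*(1 + 2*1)) = 2304 + (-14 + 2*(1 + 2)) = 2304 + (-14 + 2*3) = 2304 + (-14 + 6) = 2304 - 8 = 2296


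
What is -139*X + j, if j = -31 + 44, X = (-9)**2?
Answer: -11246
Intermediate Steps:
X = 81
j = 13
-139*X + j = -139*81 + 13 = -11259 + 13 = -11246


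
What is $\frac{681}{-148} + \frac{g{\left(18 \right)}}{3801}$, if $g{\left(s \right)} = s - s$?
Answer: $- \frac{681}{148} \approx -4.6013$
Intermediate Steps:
$g{\left(s \right)} = 0$
$\frac{681}{-148} + \frac{g{\left(18 \right)}}{3801} = \frac{681}{-148} + \frac{0}{3801} = 681 \left(- \frac{1}{148}\right) + 0 \cdot \frac{1}{3801} = - \frac{681}{148} + 0 = - \frac{681}{148}$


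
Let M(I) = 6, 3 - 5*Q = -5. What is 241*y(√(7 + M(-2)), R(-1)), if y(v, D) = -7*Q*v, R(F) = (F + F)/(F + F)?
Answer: -13496*√13/5 ≈ -9732.1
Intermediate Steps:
Q = 8/5 (Q = ⅗ - ⅕*(-5) = ⅗ + 1 = 8/5 ≈ 1.6000)
R(F) = 1 (R(F) = (2*F)/((2*F)) = (2*F)*(1/(2*F)) = 1)
y(v, D) = -56*v/5
241*y(√(7 + M(-2)), R(-1)) = 241*(-56*√(7 + 6)/5) = 241*(-56*√13/5) = -13496*√13/5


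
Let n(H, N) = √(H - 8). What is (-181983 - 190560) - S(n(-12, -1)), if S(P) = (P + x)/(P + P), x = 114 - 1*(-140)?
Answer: -745087/2 + 127*I*√5/10 ≈ -3.7254e+5 + 28.398*I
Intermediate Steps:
x = 254 (x = 114 + 140 = 254)
n(H, N) = √(-8 + H)
S(P) = (254 + P)/(2*P) (S(P) = (P + 254)/(P + P) = (254 + P)/((2*P)) = (254 + P)*(1/(2*P)) = (254 + P)/(2*P))
(-181983 - 190560) - S(n(-12, -1)) = (-181983 - 190560) - (254 + √(-8 - 12))/(2*(√(-8 - 12))) = -372543 - (254 + √(-20))/(2*(√(-20))) = -372543 - (254 + 2*I*√5)/(2*(2*I*√5)) = -372543 - (-I*√5/10)*(254 + 2*I*√5)/2 = -372543 - (-1)*I*√5*(254 + 2*I*√5)/20 = -372543 + I*√5*(254 + 2*I*√5)/20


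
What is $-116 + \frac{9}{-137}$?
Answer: $- \frac{15901}{137} \approx -116.07$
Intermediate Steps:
$-116 + \frac{9}{-137} = -116 + 9 \left(- \frac{1}{137}\right) = -116 - \frac{9}{137} = - \frac{15901}{137}$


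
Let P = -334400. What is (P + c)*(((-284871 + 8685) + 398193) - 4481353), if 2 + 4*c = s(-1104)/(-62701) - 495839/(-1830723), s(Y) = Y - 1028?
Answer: 334668825907891515386183/229576325646 ≈ 1.4578e+12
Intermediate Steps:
s(Y) = -1028 + Y
c = -194583623071/459152651292 (c = -½ + ((-1028 - 1104)/(-62701) - 495839/(-1830723))/4 = -½ + (-2132*(-1/62701) - 495839*(-1/1830723))/4 = -½ + (2132/62701 + 495839/1830723)/4 = -½ + (¼)*(34992702575/114788162823) = -½ + 34992702575/459152651292 = -194583623071/459152651292 ≈ -0.42379)
(P + c)*(((-284871 + 8685) + 398193) - 4481353) = (-334400 - 194583623071/459152651292)*(((-284871 + 8685) + 398193) - 4481353) = -153540841175667871*((-276186 + 398193) - 4481353)/459152651292 = -153540841175667871*(122007 - 4481353)/459152651292 = -153540841175667871/459152651292*(-4359346) = 334668825907891515386183/229576325646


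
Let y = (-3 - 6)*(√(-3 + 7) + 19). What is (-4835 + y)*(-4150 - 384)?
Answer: 22778816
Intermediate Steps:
y = -189 (y = -9*(√4 + 19) = -9*(2 + 19) = -9*21 = -189)
(-4835 + y)*(-4150 - 384) = (-4835 - 189)*(-4150 - 384) = -5024*(-4534) = 22778816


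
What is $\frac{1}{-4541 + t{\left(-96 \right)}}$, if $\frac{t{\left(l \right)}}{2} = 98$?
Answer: $- \frac{1}{4345} \approx -0.00023015$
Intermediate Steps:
$t{\left(l \right)} = 196$ ($t{\left(l \right)} = 2 \cdot 98 = 196$)
$\frac{1}{-4541 + t{\left(-96 \right)}} = \frac{1}{-4541 + 196} = \frac{1}{-4345} = - \frac{1}{4345}$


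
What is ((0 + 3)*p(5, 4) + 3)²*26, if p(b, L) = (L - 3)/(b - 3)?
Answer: 1053/2 ≈ 526.50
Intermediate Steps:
p(b, L) = (-3 + L)/(-3 + b)
((0 + 3)*p(5, 4) + 3)²*26 = ((0 + 3)*((-3 + 4)/(-3 + 5)) + 3)²*26 = (3*(1/2) + 3)²*26 = (3*((½)*1) + 3)²*26 = (3*(½) + 3)²*26 = (3/2 + 3)²*26 = (9/2)²*26 = (81/4)*26 = 1053/2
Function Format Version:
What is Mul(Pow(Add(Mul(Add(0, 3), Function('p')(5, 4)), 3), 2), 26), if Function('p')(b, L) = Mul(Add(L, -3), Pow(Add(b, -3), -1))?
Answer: Rational(1053, 2) ≈ 526.50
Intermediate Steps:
Function('p')(b, L) = Mul(Pow(Add(-3, b), -1), Add(-3, L)) (Function('p')(b, L) = Mul(Add(-3, L), Pow(Add(-3, b), -1)) = Mul(Pow(Add(-3, b), -1), Add(-3, L)))
Mul(Pow(Add(Mul(Add(0, 3), Function('p')(5, 4)), 3), 2), 26) = Mul(Pow(Add(Mul(Add(0, 3), Mul(Pow(Add(-3, 5), -1), Add(-3, 4))), 3), 2), 26) = Mul(Pow(Add(Mul(3, Mul(Pow(2, -1), 1)), 3), 2), 26) = Mul(Pow(Add(Mul(3, Mul(Rational(1, 2), 1)), 3), 2), 26) = Mul(Pow(Add(Mul(3, Rational(1, 2)), 3), 2), 26) = Mul(Pow(Add(Rational(3, 2), 3), 2), 26) = Mul(Pow(Rational(9, 2), 2), 26) = Mul(Rational(81, 4), 26) = Rational(1053, 2)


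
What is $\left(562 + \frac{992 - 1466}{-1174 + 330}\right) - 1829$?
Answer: $- \frac{534437}{422} \approx -1266.4$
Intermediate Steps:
$\left(562 + \frac{992 - 1466}{-1174 + 330}\right) - 1829 = \left(562 - \frac{474}{-844}\right) - 1829 = \left(562 - - \frac{237}{422}\right) - 1829 = \left(562 + \frac{237}{422}\right) - 1829 = \frac{237401}{422} - 1829 = - \frac{534437}{422}$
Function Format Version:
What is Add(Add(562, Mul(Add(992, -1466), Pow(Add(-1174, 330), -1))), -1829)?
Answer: Rational(-534437, 422) ≈ -1266.4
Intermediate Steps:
Add(Add(562, Mul(Add(992, -1466), Pow(Add(-1174, 330), -1))), -1829) = Add(Add(562, Mul(-474, Pow(-844, -1))), -1829) = Add(Add(562, Mul(-474, Rational(-1, 844))), -1829) = Add(Add(562, Rational(237, 422)), -1829) = Add(Rational(237401, 422), -1829) = Rational(-534437, 422)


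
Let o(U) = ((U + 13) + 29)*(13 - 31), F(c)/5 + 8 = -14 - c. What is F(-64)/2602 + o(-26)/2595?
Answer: -34071/1125365 ≈ -0.030276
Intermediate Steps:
F(c) = -110 - 5*c (F(c) = -40 + 5*(-14 - c) = -40 + (-70 - 5*c) = -110 - 5*c)
o(U) = -756 - 18*U (o(U) = ((13 + U) + 29)*(-18) = (42 + U)*(-18) = -756 - 18*U)
F(-64)/2602 + o(-26)/2595 = (-110 - 5*(-64))/2602 + (-756 - 18*(-26))/2595 = (-110 + 320)*(1/2602) + (-756 + 468)*(1/2595) = 210*(1/2602) - 288*1/2595 = 105/1301 - 96/865 = -34071/1125365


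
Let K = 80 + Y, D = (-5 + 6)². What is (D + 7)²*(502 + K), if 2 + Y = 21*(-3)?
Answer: 33088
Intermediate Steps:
D = 1 (D = 1² = 1)
Y = -65 (Y = -2 + 21*(-3) = -2 - 63 = -65)
K = 15 (K = 80 - 65 = 15)
(D + 7)²*(502 + K) = (1 + 7)²*(502 + 15) = 8²*517 = 64*517 = 33088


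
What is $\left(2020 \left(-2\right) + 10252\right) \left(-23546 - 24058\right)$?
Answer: $-295716048$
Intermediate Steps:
$\left(2020 \left(-2\right) + 10252\right) \left(-23546 - 24058\right) = \left(-4040 + 10252\right) \left(-47604\right) = 6212 \left(-47604\right) = -295716048$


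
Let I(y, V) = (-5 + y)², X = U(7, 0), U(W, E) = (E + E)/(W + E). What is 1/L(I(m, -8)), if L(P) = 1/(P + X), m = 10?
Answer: 25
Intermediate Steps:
U(W, E) = 2*E/(E + W) (U(W, E) = (2*E)/(E + W) = 2*E/(E + W))
X = 0 (X = 2*0/(0 + 7) = 2*0/7 = 2*0*(⅐) = 0)
L(P) = 1/P (L(P) = 1/(P + 0) = 1/P)
1/L(I(m, -8)) = 1/(1/((-5 + 10)²)) = 1/(1/(5²)) = 1/(1/25) = 25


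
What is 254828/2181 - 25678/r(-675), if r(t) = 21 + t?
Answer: 37110205/237729 ≈ 156.10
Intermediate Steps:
254828/2181 - 25678/r(-675) = 254828/2181 - 25678/(21 - 675) = 254828*(1/2181) - 25678/(-654) = 254828/2181 - 25678*(-1/654) = 254828/2181 + 12839/327 = 37110205/237729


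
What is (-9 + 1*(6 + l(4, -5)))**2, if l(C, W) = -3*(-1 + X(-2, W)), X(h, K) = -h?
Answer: 36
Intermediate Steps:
l(C, W) = -3 (l(C, W) = -3*(-1 - 1*(-2)) = -3*(-1 + 2) = -3*1 = -3)
(-9 + 1*(6 + l(4, -5)))**2 = (-9 + 1*(6 - 3))**2 = (-9 + 1*3)**2 = (-9 + 3)**2 = (-6)**2 = 36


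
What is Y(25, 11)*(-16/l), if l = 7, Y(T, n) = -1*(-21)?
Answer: -48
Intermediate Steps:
Y(T, n) = 21
Y(25, 11)*(-16/l) = 21*(-16/7) = -48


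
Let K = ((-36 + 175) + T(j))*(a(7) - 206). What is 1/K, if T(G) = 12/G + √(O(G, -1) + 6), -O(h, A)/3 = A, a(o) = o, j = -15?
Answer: -5/140494 ≈ -3.5589e-5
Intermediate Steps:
O(h, A) = -3*A
T(G) = 3 + 12/G (T(G) = 12/G + √(-3*(-1) + 6) = 12/G + √(3 + 6) = 12/G + √9 = 12/G + 3 = 3 + 12/G)
K = -140494/5 (K = ((-36 + 175) + (3 + 12/(-15)))*(7 - 206) = (139 + (3 + 12*(-1/15)))*(-199) = (139 + (3 - ⅘))*(-199) = (139 + 11/5)*(-199) = (706/5)*(-199) = -140494/5 ≈ -28099.)
1/K = 1/(-140494/5) = -5/140494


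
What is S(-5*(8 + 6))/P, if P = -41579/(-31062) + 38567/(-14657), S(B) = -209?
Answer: 95152628406/588544751 ≈ 161.67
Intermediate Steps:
P = -588544751/455275734 (P = -41579*(-1/31062) + 38567*(-1/14657) = 41579/31062 - 38567/14657 = -588544751/455275734 ≈ -1.2927)
S(-5*(8 + 6))/P = -209/(-588544751/455275734) = -209*(-455275734/588544751) = 95152628406/588544751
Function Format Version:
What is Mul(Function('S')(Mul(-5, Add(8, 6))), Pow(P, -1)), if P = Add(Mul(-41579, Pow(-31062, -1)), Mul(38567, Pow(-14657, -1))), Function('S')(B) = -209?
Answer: Rational(95152628406, 588544751) ≈ 161.67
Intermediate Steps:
P = Rational(-588544751, 455275734) (P = Add(Mul(-41579, Rational(-1, 31062)), Mul(38567, Rational(-1, 14657))) = Add(Rational(41579, 31062), Rational(-38567, 14657)) = Rational(-588544751, 455275734) ≈ -1.2927)
Mul(Function('S')(Mul(-5, Add(8, 6))), Pow(P, -1)) = Mul(-209, Pow(Rational(-588544751, 455275734), -1)) = Mul(-209, Rational(-455275734, 588544751)) = Rational(95152628406, 588544751)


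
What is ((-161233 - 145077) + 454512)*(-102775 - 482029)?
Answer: -86669122408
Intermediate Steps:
((-161233 - 145077) + 454512)*(-102775 - 482029) = (-306310 + 454512)*(-584804) = 148202*(-584804) = -86669122408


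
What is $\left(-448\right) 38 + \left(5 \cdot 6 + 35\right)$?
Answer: $-16959$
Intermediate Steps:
$\left(-448\right) 38 + \left(5 \cdot 6 + 35\right) = -17024 + \left(30 + 35\right) = -17024 + 65 = -16959$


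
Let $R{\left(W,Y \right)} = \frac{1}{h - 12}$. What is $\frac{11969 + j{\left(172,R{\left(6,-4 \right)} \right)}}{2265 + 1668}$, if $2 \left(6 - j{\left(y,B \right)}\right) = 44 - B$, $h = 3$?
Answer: $\frac{215153}{70794} \approx 3.0391$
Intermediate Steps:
$R{\left(W,Y \right)} = - \frac{1}{9}$ ($R{\left(W,Y \right)} = \frac{1}{3 - 12} = \frac{1}{-9} = - \frac{1}{9}$)
$j{\left(y,B \right)} = -16 + \frac{B}{2}$ ($j{\left(y,B \right)} = 6 - \frac{44 - B}{2} = 6 + \left(-22 + \frac{B}{2}\right) = -16 + \frac{B}{2}$)
$\frac{11969 + j{\left(172,R{\left(6,-4 \right)} \right)}}{2265 + 1668} = \frac{11969 + \left(-16 + \frac{1}{2} \left(- \frac{1}{9}\right)\right)}{2265 + 1668} = \frac{11969 - \frac{289}{18}}{3933} = \left(11969 - \frac{289}{18}\right) \frac{1}{3933} = \frac{215153}{18} \cdot \frac{1}{3933} = \frac{215153}{70794}$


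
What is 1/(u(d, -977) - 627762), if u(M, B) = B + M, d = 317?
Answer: -1/628422 ≈ -1.5913e-6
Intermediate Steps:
1/(u(d, -977) - 627762) = 1/((-977 + 317) - 627762) = 1/(-660 - 627762) = 1/(-628422) = -1/628422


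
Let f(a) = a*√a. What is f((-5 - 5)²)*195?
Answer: 195000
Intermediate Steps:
f(a) = a^(3/2)
f((-5 - 5)²)*195 = ((-5 - 5)²)^(3/2)*195 = ((-10)²)^(3/2)*195 = 100^(3/2)*195 = 1000*195 = 195000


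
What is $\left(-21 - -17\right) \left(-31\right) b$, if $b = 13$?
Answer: $1612$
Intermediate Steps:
$\left(-21 - -17\right) \left(-31\right) b = \left(-21 - -17\right) \left(-31\right) 13 = \left(-21 + 17\right) \left(-31\right) 13 = \left(-4\right) \left(-31\right) 13 = 124 \cdot 13 = 1612$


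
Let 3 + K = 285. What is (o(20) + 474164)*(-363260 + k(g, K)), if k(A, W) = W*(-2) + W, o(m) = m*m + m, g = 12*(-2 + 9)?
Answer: -172531216528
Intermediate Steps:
K = 282 (K = -3 + 285 = 282)
g = 84 (g = 12*7 = 84)
o(m) = m + m² (o(m) = m² + m = m + m²)
k(A, W) = -W (k(A, W) = -2*W + W = -W)
(o(20) + 474164)*(-363260 + k(g, K)) = (20*(1 + 20) + 474164)*(-363260 - 1*282) = (20*21 + 474164)*(-363260 - 282) = (420 + 474164)*(-363542) = 474584*(-363542) = -172531216528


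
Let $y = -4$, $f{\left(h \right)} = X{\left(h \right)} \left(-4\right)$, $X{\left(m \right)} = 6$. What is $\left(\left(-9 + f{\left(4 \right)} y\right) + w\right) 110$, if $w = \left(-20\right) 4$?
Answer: $770$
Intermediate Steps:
$f{\left(h \right)} = -24$ ($f{\left(h \right)} = 6 \left(-4\right) = -24$)
$w = -80$
$\left(\left(-9 + f{\left(4 \right)} y\right) + w\right) 110 = \left(\left(-9 - -96\right) - 80\right) 110 = \left(\left(-9 + 96\right) - 80\right) 110 = \left(87 - 80\right) 110 = 7 \cdot 110 = 770$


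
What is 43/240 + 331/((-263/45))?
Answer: -3563491/63120 ≈ -56.456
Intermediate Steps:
43/240 + 331/((-263/45)) = 43*(1/240) + 331/((-263*1/45)) = 43/240 + 331/(-263/45) = 43/240 + 331*(-45/263) = 43/240 - 14895/263 = -3563491/63120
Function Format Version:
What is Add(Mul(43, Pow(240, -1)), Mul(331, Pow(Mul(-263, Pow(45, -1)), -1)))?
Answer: Rational(-3563491, 63120) ≈ -56.456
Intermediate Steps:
Add(Mul(43, Pow(240, -1)), Mul(331, Pow(Mul(-263, Pow(45, -1)), -1))) = Add(Mul(43, Rational(1, 240)), Mul(331, Pow(Mul(-263, Rational(1, 45)), -1))) = Add(Rational(43, 240), Mul(331, Pow(Rational(-263, 45), -1))) = Add(Rational(43, 240), Mul(331, Rational(-45, 263))) = Add(Rational(43, 240), Rational(-14895, 263)) = Rational(-3563491, 63120)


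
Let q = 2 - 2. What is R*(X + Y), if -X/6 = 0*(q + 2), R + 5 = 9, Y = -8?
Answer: -32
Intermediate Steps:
q = 0
R = 4 (R = -5 + 9 = 4)
X = 0 (X = -0*(0 + 2) = -0*2 = -6*0 = 0)
R*(X + Y) = 4*(0 - 8) = 4*(-8) = -32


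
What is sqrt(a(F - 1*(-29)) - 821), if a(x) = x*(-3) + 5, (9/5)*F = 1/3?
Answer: 2*I*sqrt(2033)/3 ≈ 30.059*I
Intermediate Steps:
F = 5/27 (F = (5/9)/3 = (5/9)*(1/3) = 5/27 ≈ 0.18519)
a(x) = 5 - 3*x (a(x) = -3*x + 5 = 5 - 3*x)
sqrt(a(F - 1*(-29)) - 821) = sqrt((5 - 3*(5/27 - 1*(-29))) - 821) = sqrt((5 - 3*(5/27 + 29)) - 821) = sqrt((5 - 3*788/27) - 821) = sqrt((5 - 788/9) - 821) = sqrt(-743/9 - 821) = sqrt(-8132/9) = 2*I*sqrt(2033)/3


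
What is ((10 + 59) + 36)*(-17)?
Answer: -1785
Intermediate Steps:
((10 + 59) + 36)*(-17) = (69 + 36)*(-17) = 105*(-17) = -1785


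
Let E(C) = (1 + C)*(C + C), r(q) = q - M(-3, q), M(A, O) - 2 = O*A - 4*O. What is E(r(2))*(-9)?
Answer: -3780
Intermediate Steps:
M(A, O) = 2 - 4*O + A*O (M(A, O) = 2 + (O*A - 4*O) = 2 + (A*O - 4*O) = 2 + (-4*O + A*O) = 2 - 4*O + A*O)
r(q) = -2 + 8*q (r(q) = q - (2 - 4*q - 3*q) = q - (2 - 7*q) = q + (-2 + 7*q) = -2 + 8*q)
E(C) = 2*C*(1 + C) (E(C) = (1 + C)*(2*C) = 2*C*(1 + C))
E(r(2))*(-9) = (2*(-2 + 8*2)*(1 + (-2 + 8*2)))*(-9) = (2*(-2 + 16)*(1 + (-2 + 16)))*(-9) = (2*14*(1 + 14))*(-9) = (2*14*15)*(-9) = 420*(-9) = -3780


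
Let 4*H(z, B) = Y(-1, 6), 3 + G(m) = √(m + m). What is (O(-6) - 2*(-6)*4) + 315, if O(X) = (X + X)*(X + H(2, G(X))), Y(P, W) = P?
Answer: 438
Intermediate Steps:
G(m) = -3 + √2*√m (G(m) = -3 + √(m + m) = -3 + √(2*m) = -3 + √2*√m)
H(z, B) = -¼ (H(z, B) = (¼)*(-1) = -¼)
O(X) = 2*X*(-¼ + X) (O(X) = (X + X)*(X - ¼) = (2*X)*(-¼ + X) = 2*X*(-¼ + X))
(O(-6) - 2*(-6)*4) + 315 = ((½)*(-6)*(-1 + 4*(-6)) - 2*(-6)*4) + 315 = ((½)*(-6)*(-1 - 24) + 12*4) + 315 = ((½)*(-6)*(-25) + 48) + 315 = (75 + 48) + 315 = 123 + 315 = 438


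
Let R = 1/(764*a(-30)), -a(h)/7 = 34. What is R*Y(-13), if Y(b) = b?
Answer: 13/181832 ≈ 7.1495e-5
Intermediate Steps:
a(h) = -238 (a(h) = -7*34 = -238)
R = -1/181832 (R = 1/(764*(-238)) = (1/764)*(-1/238) = -1/181832 ≈ -5.4996e-6)
R*Y(-13) = -1/181832*(-13) = 13/181832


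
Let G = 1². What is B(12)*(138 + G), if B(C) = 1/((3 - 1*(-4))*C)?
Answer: 139/84 ≈ 1.6548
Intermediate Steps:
B(C) = 1/(7*C) (B(C) = 1/((3 + 4)*C) = 1/(7*C))
G = 1
B(12)*(138 + G) = ((⅐)/12)*(138 + 1) = ((⅐)*(1/12))*139 = (1/84)*139 = 139/84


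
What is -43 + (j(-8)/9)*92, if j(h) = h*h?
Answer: 5501/9 ≈ 611.22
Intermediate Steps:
j(h) = h²
-43 + (j(-8)/9)*92 = -43 + ((-8)²/9)*92 = -43 + (64*(⅑))*92 = -43 + (64/9)*92 = -43 + 5888/9 = 5501/9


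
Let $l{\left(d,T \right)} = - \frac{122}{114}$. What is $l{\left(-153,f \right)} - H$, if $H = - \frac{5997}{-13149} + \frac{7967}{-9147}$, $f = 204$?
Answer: $- \frac{166378045}{253911573} \approx -0.65526$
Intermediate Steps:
$l{\left(d,T \right)} = - \frac{61}{57}$ ($l{\left(d,T \right)} = \left(-122\right) \frac{1}{114} = - \frac{61}{57}$)
$H = - \frac{5544836}{13363767}$ ($H = \left(-5997\right) \left(- \frac{1}{13149}\right) + 7967 \left(- \frac{1}{9147}\right) = \frac{1999}{4383} - \frac{7967}{9147} = - \frac{5544836}{13363767} \approx -0.41492$)
$l{\left(-153,f \right)} - H = - \frac{61}{57} - - \frac{5544836}{13363767} = - \frac{61}{57} + \frac{5544836}{13363767} = - \frac{166378045}{253911573}$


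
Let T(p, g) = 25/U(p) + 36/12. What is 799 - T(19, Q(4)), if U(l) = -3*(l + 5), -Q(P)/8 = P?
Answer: 57337/72 ≈ 796.35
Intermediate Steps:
Q(P) = -8*P
U(l) = -15 - 3*l (U(l) = -3*(5 + l) = -15 - 3*l)
T(p, g) = 3 + 25/(-15 - 3*p) (T(p, g) = 25/(-15 - 3*p) + 36/12 = 25/(-15 - 3*p) + 36*(1/12) = 25/(-15 - 3*p) + 3 = 3 + 25/(-15 - 3*p))
799 - T(19, Q(4)) = 799 - (20 + 9*19)/(3*(5 + 19)) = 799 - (20 + 171)/(3*24) = 799 - 191/(3*24) = 799 - 1*191/72 = 799 - 191/72 = 57337/72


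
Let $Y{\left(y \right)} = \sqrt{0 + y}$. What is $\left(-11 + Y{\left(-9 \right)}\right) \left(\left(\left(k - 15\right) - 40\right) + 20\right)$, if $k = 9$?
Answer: $286 - 78 i \approx 286.0 - 78.0 i$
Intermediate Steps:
$Y{\left(y \right)} = \sqrt{y}$
$\left(-11 + Y{\left(-9 \right)}\right) \left(\left(\left(k - 15\right) - 40\right) + 20\right) = \left(-11 + \sqrt{-9}\right) \left(\left(\left(9 - 15\right) - 40\right) + 20\right) = \left(-11 + 3 i\right) \left(\left(-6 - 40\right) + 20\right) = \left(-11 + 3 i\right) \left(-46 + 20\right) = \left(-11 + 3 i\right) \left(-26\right) = 286 - 78 i$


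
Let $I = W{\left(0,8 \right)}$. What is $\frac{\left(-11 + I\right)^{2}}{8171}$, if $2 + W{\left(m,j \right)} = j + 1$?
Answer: $\frac{16}{8171} \approx 0.0019581$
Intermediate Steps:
$W{\left(m,j \right)} = -1 + j$ ($W{\left(m,j \right)} = -2 + \left(j + 1\right) = -2 + \left(1 + j\right) = -1 + j$)
$I = 7$ ($I = -1 + 8 = 7$)
$\frac{\left(-11 + I\right)^{2}}{8171} = \frac{\left(-11 + 7\right)^{2}}{8171} = \left(-4\right)^{2} \cdot \frac{1}{8171} = 16 \cdot \frac{1}{8171} = \frac{16}{8171}$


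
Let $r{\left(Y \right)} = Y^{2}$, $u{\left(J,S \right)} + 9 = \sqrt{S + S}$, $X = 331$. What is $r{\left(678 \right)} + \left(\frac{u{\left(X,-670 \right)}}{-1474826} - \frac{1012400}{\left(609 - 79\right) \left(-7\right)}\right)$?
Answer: $\frac{251670213846643}{547160446} - \frac{i \sqrt{335}}{737413} \approx 4.5996 \cdot 10^{5} - 2.4821 \cdot 10^{-5} i$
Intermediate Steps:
$u{\left(J,S \right)} = -9 + \sqrt{2} \sqrt{S}$ ($u{\left(J,S \right)} = -9 + \sqrt{S + S} = -9 + \sqrt{2 S} = -9 + \sqrt{2} \sqrt{S}$)
$r{\left(678 \right)} + \left(\frac{u{\left(X,-670 \right)}}{-1474826} - \frac{1012400}{\left(609 - 79\right) \left(-7\right)}\right) = 678^{2} - \left(1012400 \left(- \frac{1}{7 \left(609 - 79\right)}\right) - \frac{-9 + \sqrt{2} \sqrt{-670}}{-1474826}\right) = 459684 + \left(\left(-9 + \sqrt{2} i \sqrt{670}\right) \left(- \frac{1}{1474826}\right) - \frac{1012400}{530 \left(-7\right)}\right) = 459684 + \left(\left(-9 + 2 i \sqrt{335}\right) \left(- \frac{1}{1474826}\right) - \frac{1012400}{-3710}\right) = 459684 + \left(\left(\frac{9}{1474826} - \frac{i \sqrt{335}}{737413}\right) - - \frac{101240}{371}\right) = 459684 + \left(\left(\frac{9}{1474826} - \frac{i \sqrt{335}}{737413}\right) + \frac{101240}{371}\right) = 459684 + \left(\frac{149311387579}{547160446} - \frac{i \sqrt{335}}{737413}\right) = \frac{251670213846643}{547160446} - \frac{i \sqrt{335}}{737413}$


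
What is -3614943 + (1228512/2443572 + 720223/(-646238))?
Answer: -475705215630798079/131594090178 ≈ -3.6149e+6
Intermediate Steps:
-3614943 + (1228512/2443572 + 720223/(-646238)) = -3614943 + (1228512*(1/2443572) + 720223*(-1/646238)) = -3614943 + (102376/203631 - 720223/646238) = -3614943 - 80500468225/131594090178 = -475705215630798079/131594090178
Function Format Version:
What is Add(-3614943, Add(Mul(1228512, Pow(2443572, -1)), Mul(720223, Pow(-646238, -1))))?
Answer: Rational(-475705215630798079, 131594090178) ≈ -3.6149e+6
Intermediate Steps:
Add(-3614943, Add(Mul(1228512, Pow(2443572, -1)), Mul(720223, Pow(-646238, -1)))) = Add(-3614943, Add(Mul(1228512, Rational(1, 2443572)), Mul(720223, Rational(-1, 646238)))) = Add(-3614943, Add(Rational(102376, 203631), Rational(-720223, 646238))) = Add(-3614943, Rational(-80500468225, 131594090178)) = Rational(-475705215630798079, 131594090178)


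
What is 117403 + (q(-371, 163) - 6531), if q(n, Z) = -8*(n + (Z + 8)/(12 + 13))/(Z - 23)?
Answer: 97031208/875 ≈ 1.1089e+5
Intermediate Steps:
q(n, Z) = -8*(8/25 + n + Z/25)/(-23 + Z) (q(n, Z) = -8*(n + (8 + Z)/25)/(-23 + Z) = -8*(n + (8 + Z)*(1/25))/(-23 + Z) = -8*(n + (8/25 + Z/25))/(-23 + Z) = -8*(8/25 + n + Z/25)/(-23 + Z))
117403 + (q(-371, 163) - 6531) = 117403 + (8*(-8 - 1*163 - 25*(-371))/(25*(-23 + 163)) - 6531) = 117403 + ((8/25)*(-8 - 163 + 9275)/140 - 6531) = 117403 + ((8/25)*(1/140)*9104 - 6531) = 117403 + (18208/875 - 6531) = 117403 - 5696417/875 = 97031208/875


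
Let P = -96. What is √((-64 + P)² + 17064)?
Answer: 2*√10666 ≈ 206.55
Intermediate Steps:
√((-64 + P)² + 17064) = √((-64 - 96)² + 17064) = √((-160)² + 17064) = √(25600 + 17064) = √42664 = 2*√10666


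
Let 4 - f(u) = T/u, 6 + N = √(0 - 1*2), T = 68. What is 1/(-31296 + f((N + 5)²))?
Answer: (I - 2*√2)/(8*(-3903*I + 7823*√2)) ≈ -3.1965e-5 + 2.1835e-8*I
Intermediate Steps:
N = -6 + I*√2 (N = -6 + √(0 - 1*2) = -6 + √(0 - 2) = -6 + √(-2) = -6 + I*√2 ≈ -6.0 + 1.4142*I)
f(u) = 4 - 68/u
1/(-31296 + f((N + 5)²)) = 1/(-31296 + (4 - 68/((-6 + I*√2) + 5)²)) = 1/(-31296 + (4 - 68/(-1 + I*√2)²)) = 1/(-31292 - 68/(-1 + I*√2)²)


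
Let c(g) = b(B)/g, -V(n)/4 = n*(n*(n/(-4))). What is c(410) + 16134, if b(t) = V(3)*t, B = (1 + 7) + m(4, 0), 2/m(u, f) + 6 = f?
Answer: 6615147/410 ≈ 16135.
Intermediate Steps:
m(u, f) = 2/(-6 + f)
V(n) = n³ (V(n) = -4*n*n*(n/(-4)) = -4*n*n*(n*(-¼)) = -4*n*n*(-n/4) = -4*n*(-n²/4) = -(-1)*n³ = n³)
B = 23/3 (B = (1 + 7) + 2/(-6 + 0) = 8 + 2/(-6) = 8 + 2*(-⅙) = 8 - ⅓ = 23/3 ≈ 7.6667)
b(t) = 27*t (b(t) = 3³*t = 27*t)
c(g) = 207/g (c(g) = (27*(23/3))/g = 207/g)
c(410) + 16134 = 207/410 + 16134 = 6615147/410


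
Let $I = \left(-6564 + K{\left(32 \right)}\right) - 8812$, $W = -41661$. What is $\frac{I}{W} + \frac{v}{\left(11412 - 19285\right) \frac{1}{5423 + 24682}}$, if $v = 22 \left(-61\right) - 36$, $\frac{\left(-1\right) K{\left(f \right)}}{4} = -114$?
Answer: $\frac{1728411135250}{327997053} \approx 5269.6$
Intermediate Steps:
$K{\left(f \right)} = 456$ ($K{\left(f \right)} = \left(-4\right) \left(-114\right) = 456$)
$I = -14920$ ($I = \left(-6564 + 456\right) - 8812 = -6108 - 8812 = -14920$)
$v = -1378$ ($v = -1342 - 36 = -1378$)
$\frac{I}{W} + \frac{v}{\left(11412 - 19285\right) \frac{1}{5423 + 24682}} = - \frac{14920}{-41661} - \frac{1378}{\left(11412 - 19285\right) \frac{1}{5423 + 24682}} = \left(-14920\right) \left(- \frac{1}{41661}\right) - \frac{1378}{\left(-7873\right) \frac{1}{30105}} = \frac{14920}{41661} - \frac{1378}{\left(-7873\right) \frac{1}{30105}} = \frac{14920}{41661} - \frac{1378}{- \frac{7873}{30105}} = \frac{14920}{41661} - - \frac{41484690}{7873} = \frac{14920}{41661} + \frac{41484690}{7873} = \frac{1728411135250}{327997053}$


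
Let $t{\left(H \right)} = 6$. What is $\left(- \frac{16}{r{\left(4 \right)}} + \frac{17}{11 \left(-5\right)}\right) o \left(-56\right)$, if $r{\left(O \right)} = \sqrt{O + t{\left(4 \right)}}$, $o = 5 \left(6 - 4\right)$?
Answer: $\frac{1904}{11} + 896 \sqrt{10} \approx 3006.5$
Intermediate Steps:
$o = 10$ ($o = 5 \cdot 2 = 10$)
$r{\left(O \right)} = \sqrt{6 + O}$ ($r{\left(O \right)} = \sqrt{O + 6} = \sqrt{6 + O}$)
$\left(- \frac{16}{r{\left(4 \right)}} + \frac{17}{11 \left(-5\right)}\right) o \left(-56\right) = \left(- \frac{16}{\sqrt{6 + 4}} + \frac{17}{11 \left(-5\right)}\right) 10 \left(-56\right) = \left(- \frac{16}{\sqrt{10}} + \frac{17}{-55}\right) 10 \left(-56\right) = \left(- 16 \frac{\sqrt{10}}{10} + 17 \left(- \frac{1}{55}\right)\right) 10 \left(-56\right) = \left(- \frac{8 \sqrt{10}}{5} - \frac{17}{55}\right) 10 \left(-56\right) = \left(- \frac{17}{55} - \frac{8 \sqrt{10}}{5}\right) 10 \left(-56\right) = \left(- \frac{34}{11} - 16 \sqrt{10}\right) \left(-56\right) = \frac{1904}{11} + 896 \sqrt{10}$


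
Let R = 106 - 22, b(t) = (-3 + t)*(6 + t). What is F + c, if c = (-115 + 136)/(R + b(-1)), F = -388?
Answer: -24811/64 ≈ -387.67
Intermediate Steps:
R = 84
c = 21/64 (c = (-115 + 136)/(84 + (-18 + (-1)² + 3*(-1))) = 21/(84 + (-18 + 1 - 3)) = 21/(84 - 20) = 21/64 ≈ 0.32813)
F + c = -388 + 21/64 = -24811/64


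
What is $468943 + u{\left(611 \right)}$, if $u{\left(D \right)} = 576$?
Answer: $469519$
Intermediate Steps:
$468943 + u{\left(611 \right)} = 468943 + 576 = 469519$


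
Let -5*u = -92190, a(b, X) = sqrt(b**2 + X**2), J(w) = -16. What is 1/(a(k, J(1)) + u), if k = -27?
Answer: 18438/339958859 - sqrt(985)/339958859 ≈ 5.4144e-5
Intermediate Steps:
a(b, X) = sqrt(X**2 + b**2)
u = 18438 (u = -1/5*(-92190) = 18438)
1/(a(k, J(1)) + u) = 1/(sqrt((-16)**2 + (-27)**2) + 18438) = 1/(sqrt(256 + 729) + 18438) = 1/(sqrt(985) + 18438) = 1/(18438 + sqrt(985))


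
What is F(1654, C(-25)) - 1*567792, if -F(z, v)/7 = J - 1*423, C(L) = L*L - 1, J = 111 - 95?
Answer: -564943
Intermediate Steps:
J = 16
C(L) = -1 + L² (C(L) = L² - 1 = -1 + L²)
F(z, v) = 2849 (F(z, v) = -7*(16 - 1*423) = -7*(16 - 423) = -7*(-407) = 2849)
F(1654, C(-25)) - 1*567792 = 2849 - 1*567792 = 2849 - 567792 = -564943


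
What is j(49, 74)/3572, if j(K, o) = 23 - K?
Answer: -13/1786 ≈ -0.0072788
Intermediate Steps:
j(49, 74)/3572 = (23 - 1*49)/3572 = (23 - 49)*(1/3572) = -26*1/3572 = -13/1786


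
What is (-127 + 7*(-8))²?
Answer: 33489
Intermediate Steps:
(-127 + 7*(-8))² = (-127 - 56)² = (-183)² = 33489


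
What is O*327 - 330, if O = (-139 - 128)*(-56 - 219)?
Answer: 24009645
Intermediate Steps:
O = 73425 (O = -267*(-275) = 73425)
O*327 - 330 = 73425*327 - 330 = 24009975 - 330 = 24009645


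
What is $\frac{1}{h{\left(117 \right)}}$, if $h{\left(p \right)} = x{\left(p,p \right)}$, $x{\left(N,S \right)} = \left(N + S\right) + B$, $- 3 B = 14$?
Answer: $\frac{3}{688} \approx 0.0043605$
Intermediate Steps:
$B = - \frac{14}{3}$ ($B = \left(- \frac{1}{3}\right) 14 = - \frac{14}{3} \approx -4.6667$)
$x{\left(N,S \right)} = - \frac{14}{3} + N + S$ ($x{\left(N,S \right)} = \left(N + S\right) - \frac{14}{3} = - \frac{14}{3} + N + S$)
$h{\left(p \right)} = - \frac{14}{3} + 2 p$ ($h{\left(p \right)} = - \frac{14}{3} + p + p = - \frac{14}{3} + 2 p$)
$\frac{1}{h{\left(117 \right)}} = \frac{1}{- \frac{14}{3} + 2 \cdot 117} = \frac{1}{- \frac{14}{3} + 234} = \frac{1}{\frac{688}{3}} = \frac{3}{688}$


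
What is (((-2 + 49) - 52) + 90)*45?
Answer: 3825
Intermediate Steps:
(((-2 + 49) - 52) + 90)*45 = ((47 - 52) + 90)*45 = (-5 + 90)*45 = 85*45 = 3825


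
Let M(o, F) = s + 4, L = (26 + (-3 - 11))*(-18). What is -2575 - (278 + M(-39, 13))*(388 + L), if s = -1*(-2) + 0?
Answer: -51423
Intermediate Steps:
s = 2 (s = 2 + 0 = 2)
L = -216 (L = (26 - 14)*(-18) = 12*(-18) = -216)
M(o, F) = 6 (M(o, F) = 2 + 4 = 6)
-2575 - (278 + M(-39, 13))*(388 + L) = -2575 - (278 + 6)*(388 - 216) = -2575 - 284*172 = -2575 - 1*48848 = -2575 - 48848 = -51423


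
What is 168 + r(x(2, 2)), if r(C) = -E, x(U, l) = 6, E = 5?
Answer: 163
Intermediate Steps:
r(C) = -5 (r(C) = -1*5 = -5)
168 + r(x(2, 2)) = 168 - 5 = 163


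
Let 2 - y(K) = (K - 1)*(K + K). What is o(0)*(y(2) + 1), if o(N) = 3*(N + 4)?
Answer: -12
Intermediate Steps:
y(K) = 2 - 2*K*(-1 + K) (y(K) = 2 - (K - 1)*(K + K) = 2 - (-1 + K)*2*K = 2 - 2*K*(-1 + K))
o(N) = 12 + 3*N (o(N) = 3*(4 + N) = 12 + 3*N)
o(0)*(y(2) + 1) = (12 + 3*0)*((2 - 2*2**2 + 2*2) + 1) = (12 + 0)*((2 - 2*4 + 4) + 1) = 12*((2 - 8 + 4) + 1) = 12*(-2 + 1) = 12*(-1) = -12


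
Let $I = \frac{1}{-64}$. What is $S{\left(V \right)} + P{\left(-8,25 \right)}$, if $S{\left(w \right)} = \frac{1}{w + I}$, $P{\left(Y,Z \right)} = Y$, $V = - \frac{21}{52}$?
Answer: $- \frac{3624}{349} \approx -10.384$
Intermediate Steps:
$V = - \frac{21}{52}$ ($V = \left(-21\right) \frac{1}{52} = - \frac{21}{52} \approx -0.40385$)
$I = - \frac{1}{64} \approx -0.015625$
$S{\left(w \right)} = \frac{1}{- \frac{1}{64} + w}$ ($S{\left(w \right)} = \frac{1}{w - \frac{1}{64}} = \frac{1}{- \frac{1}{64} + w}$)
$S{\left(V \right)} + P{\left(-8,25 \right)} = \frac{64}{-1 + 64 \left(- \frac{21}{52}\right)} - 8 = \frac{64}{-1 - \frac{336}{13}} - 8 = \frac{64}{- \frac{349}{13}} - 8 = 64 \left(- \frac{13}{349}\right) - 8 = - \frac{832}{349} - 8 = - \frac{3624}{349}$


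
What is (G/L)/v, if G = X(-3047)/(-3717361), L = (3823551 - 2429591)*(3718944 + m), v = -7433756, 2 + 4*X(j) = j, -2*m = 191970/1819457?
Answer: -5547524393/1042592921986770800283141939093120 ≈ -5.3209e-24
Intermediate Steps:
m = -95985/1819457 ≈ -0.052755
X(j) = -1/2 + j/4
L = 9432172626463765080/1819457 (L = (3823551 - 2429591)*(3718944 - 95985/1819457) = 1393960*(6766458597423/1819457) = 9432172626463765080/1819457 ≈ 5.1841e+12)
G = 3049/14869444 (G = (-1/2 + (1/4)*(-3047))/(-3717361) = (-1/2 - 3047/4)*(-1/3717361) = -3049/4*(-1/3717361) = 3049/14869444 ≈ 0.00020505)
(G/L)/v = (3049/(14869444*(9432172626463765080/1819457)))/(-7433756) = ((3049/14869444)*(1819457/9432172626463765080))*(-1/7433756) = (5547524393/140251162667535872886215520)*(-1/7433756) = -5547524393/1042592921986770800283141939093120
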